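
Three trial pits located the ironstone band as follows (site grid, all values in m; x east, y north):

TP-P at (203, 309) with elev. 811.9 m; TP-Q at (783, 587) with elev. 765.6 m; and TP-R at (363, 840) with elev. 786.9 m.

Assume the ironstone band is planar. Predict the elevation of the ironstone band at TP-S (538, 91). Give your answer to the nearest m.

Two edge vectors: TP-P→TP-Q = (580, 278, -46.3), TP-P→TP-R = (160, 531, -25).
Normal n = (TP-P→TP-Q) × (TP-P→TP-R) = (17635.3, 7092, 263500).
So ∂z/∂x = −n_x/n_z = −0.06693 and ∂z/∂y = −n_y/n_z = −0.02691.
Intercept c from TP-P: 811.9 + 13.59 + 8.32 = 833.80.
At (538, 91): z = −36.0 − 2.4 + 833.80 = 795.3 m.

795 m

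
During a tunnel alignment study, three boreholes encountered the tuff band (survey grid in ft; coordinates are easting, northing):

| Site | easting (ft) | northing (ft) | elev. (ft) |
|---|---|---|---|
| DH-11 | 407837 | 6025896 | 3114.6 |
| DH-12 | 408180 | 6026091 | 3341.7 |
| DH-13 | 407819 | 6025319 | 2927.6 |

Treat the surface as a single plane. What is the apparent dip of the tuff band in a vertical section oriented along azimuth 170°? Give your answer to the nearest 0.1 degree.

12.4°

Two edge vectors: DH-11→DH-12 = (343, 195, 227.1), DH-11→DH-13 = (-18, -577, -187).
Normal n = (DH-11→DH-12) × (DH-11→DH-13) = (94571.7, 60053.2, -194401).
So ∂z/∂easting = −n_x/n_z = 0.48648 and ∂z/∂northing = −n_y/n_z = 0.30891.
Unit vector along 170° is (sin 170°, cos 170°) = (0.1736, -0.9848).
Slope in that direction = a·(0.1736) + b·(-0.9848) = −0.21975.
Apparent dip = arctan|0.21975| = 12.4° (true dip is 30.0°, so apparent ≤ true as expected).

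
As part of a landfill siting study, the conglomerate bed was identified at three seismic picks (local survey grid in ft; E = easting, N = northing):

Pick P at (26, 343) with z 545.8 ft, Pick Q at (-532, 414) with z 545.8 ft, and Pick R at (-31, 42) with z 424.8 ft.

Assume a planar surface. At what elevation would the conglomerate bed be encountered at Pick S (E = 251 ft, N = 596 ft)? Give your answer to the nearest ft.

656 ft

Two edge vectors: Pick P→Pick Q = (-558, 71, 0), Pick P→Pick R = (-57, -301, -121).
Normal n = (Pick P→Pick Q) × (Pick P→Pick R) = (-8591, -67518, 172005).
So ∂z/∂E = −n_x/n_z = 0.04995 and ∂z/∂N = −n_y/n_z = 0.39254.
Intercept c from Pick P: 545.8 − 1.30 − 134.64 = 409.86.
At (251, 596): z = 12.5 + 234.0 + 409.86 = 656.3 ft.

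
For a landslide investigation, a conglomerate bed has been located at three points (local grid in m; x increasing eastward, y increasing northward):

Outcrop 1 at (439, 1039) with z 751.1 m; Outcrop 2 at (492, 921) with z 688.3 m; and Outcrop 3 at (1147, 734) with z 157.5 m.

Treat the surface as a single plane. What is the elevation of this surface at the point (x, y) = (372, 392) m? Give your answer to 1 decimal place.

Let the plane be z = a·x + b·y + c.
Outcrop 2−Outcrop 1: 53a − 118b = −62.8;  Outcrop 3−Outcrop 1: 708a − 305b = −593.6.
Solving gives a = −0.755292, b = 0.192962.
Then c = 751.1 − a·439 − b·1039 = 882.19.
At (372, 392): z = −281.0 + 75.6 + 882.19 = 676.9 m.

676.9 m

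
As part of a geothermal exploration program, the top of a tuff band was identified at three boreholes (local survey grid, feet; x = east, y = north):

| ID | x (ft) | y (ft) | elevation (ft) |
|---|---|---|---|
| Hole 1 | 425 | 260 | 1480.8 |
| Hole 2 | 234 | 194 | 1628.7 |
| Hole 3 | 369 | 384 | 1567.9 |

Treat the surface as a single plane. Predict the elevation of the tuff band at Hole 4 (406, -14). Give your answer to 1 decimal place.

1413.9 ft

Two edge vectors: Hole 1→Hole 2 = (-191, -66, 147.9), Hole 1→Hole 3 = (-56, 124, 87.1).
Normal n = (Hole 1→Hole 2) × (Hole 1→Hole 3) = (-24088.2, 8353.7, -27380).
So ∂z/∂x = −n_x/n_z = −0.87977 and ∂z/∂y = −n_y/n_z = 0.30510.
Intercept c from Hole 1: 1480.8 + 373.90 − 79.33 = 1775.38.
At (406, -14): z = −357.2 − 4.3 + 1775.38 = 1413.9 ft.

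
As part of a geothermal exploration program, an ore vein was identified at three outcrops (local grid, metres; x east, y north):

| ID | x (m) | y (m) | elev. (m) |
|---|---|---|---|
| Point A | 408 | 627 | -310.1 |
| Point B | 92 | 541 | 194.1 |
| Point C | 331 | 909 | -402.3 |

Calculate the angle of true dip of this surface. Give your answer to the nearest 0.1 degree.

Let the plane be z = a·x + b·y + c.
Point B−Point A: −316a − 86b = 504.2;  Point C−Point A: −77a + 282b = −92.2.
Solving gives a = −1.40238, b = −0.70987.
Gradient magnitude |∇z| = √(a² + b²) = √(1.96666 + 0.50391) = 1.57181.
True dip = arctan(1.57181) = 57.5°, dipping toward ENE (azimuth ≈ 063°).

57.5°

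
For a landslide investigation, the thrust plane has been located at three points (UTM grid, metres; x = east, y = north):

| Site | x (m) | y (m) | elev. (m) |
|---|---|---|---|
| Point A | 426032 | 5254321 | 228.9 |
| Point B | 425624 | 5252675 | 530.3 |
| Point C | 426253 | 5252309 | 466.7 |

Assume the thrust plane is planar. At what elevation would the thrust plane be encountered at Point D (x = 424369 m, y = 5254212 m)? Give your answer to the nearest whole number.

Let the plane be z = a·x + b·y + c.
Point B−Point A: −408a − 1646b = 301.4;  Point C−Point A: 221a − 2012b = 237.8.
Solving gives a = −0.18148468, b = −0.13812530.
Then c = 228.9 − a·426032 − b·5254321 = 803301.87.
At (424369, 5254212): z = −77016.5 − 725739.6 + 803301.87 = 545.8 m.

546 m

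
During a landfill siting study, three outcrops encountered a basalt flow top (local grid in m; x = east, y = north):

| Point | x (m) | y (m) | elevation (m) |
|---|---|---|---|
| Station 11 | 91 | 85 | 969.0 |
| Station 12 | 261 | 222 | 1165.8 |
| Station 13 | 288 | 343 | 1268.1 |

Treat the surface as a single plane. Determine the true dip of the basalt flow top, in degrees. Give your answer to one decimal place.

Let the plane be z = a·x + b·y + c.
Station 12−Station 11: 170a + 137b = 196.8;  Station 13−Station 11: 197a + 258b = 299.1.
Solving gives a = 0.58074, b = 0.71587.
Gradient magnitude |∇z| = √(a² + b²) = √(0.33726 + 0.51247) = 0.92181.
True dip = arctan(0.92181) = 42.7°, dipping toward SW (azimuth ≈ 219°).

42.7°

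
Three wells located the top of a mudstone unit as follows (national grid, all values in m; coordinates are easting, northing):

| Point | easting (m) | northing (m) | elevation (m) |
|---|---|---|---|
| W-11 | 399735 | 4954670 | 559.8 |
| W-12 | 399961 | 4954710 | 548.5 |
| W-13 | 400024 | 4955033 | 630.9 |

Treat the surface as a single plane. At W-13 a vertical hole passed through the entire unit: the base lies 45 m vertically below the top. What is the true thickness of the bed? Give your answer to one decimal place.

Two edge vectors: W-11→W-12 = (226, 40, -11.3), W-11→W-13 = (289, 363, 71.1).
Normal n = (W-11→W-12) × (W-11→W-13) = (6945.9, -19334.3, 70478).
So ∂z/∂easting = −n_x/n_z = −0.09855 and ∂z/∂northing = −n_y/n_z = 0.27433.
|∇z| = √(a²+b²) = 0.29150, so dip δ = arctan(0.29150) = 16.25°.
True thickness = vertical thickness × cos δ = 45 × cos 16.25° = 43.2 m.

43.2 m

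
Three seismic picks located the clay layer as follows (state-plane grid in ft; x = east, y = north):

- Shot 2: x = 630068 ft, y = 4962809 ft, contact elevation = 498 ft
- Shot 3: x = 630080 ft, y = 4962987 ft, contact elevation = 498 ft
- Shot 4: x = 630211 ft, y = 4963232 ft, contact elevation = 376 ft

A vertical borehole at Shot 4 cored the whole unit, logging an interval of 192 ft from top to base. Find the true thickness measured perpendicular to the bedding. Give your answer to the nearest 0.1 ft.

131.2 ft

Two edge vectors: Shot 2→Shot 3 = (12, 178, 0), Shot 2→Shot 4 = (143, 423, -122).
Normal n = (Shot 2→Shot 3) × (Shot 2→Shot 4) = (-21716, 1464, -20378).
So ∂z/∂x = −n_x/n_z = −1.06566 and ∂z/∂y = −n_y/n_z = 0.07184.
|∇z| = √(a²+b²) = 1.06808, so dip δ = arctan(1.06808) = 46.89°.
True thickness = vertical thickness × cos δ = 192 × cos 46.89° = 131.2 ft.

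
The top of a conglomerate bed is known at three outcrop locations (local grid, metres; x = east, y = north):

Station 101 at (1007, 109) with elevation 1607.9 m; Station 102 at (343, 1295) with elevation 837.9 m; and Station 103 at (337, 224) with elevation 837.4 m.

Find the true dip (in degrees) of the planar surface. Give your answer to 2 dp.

48.97°

Two edge vectors: Station 101→Station 102 = (-664, 1186, -770), Station 101→Station 103 = (-670, 115, -770.5).
Normal n = (Station 101→Station 102) × (Station 101→Station 103) = (-825263, 4288, 718260).
So ∂z/∂x = −n_x/n_z = 1.14898 and ∂z/∂y = −n_y/n_z = −0.00597.
Gradient magnitude |∇z| = √(a² + b²) = √(1.32014 + 0.00004) = 1.14899.
True dip = arctan(1.14899) = 48.97°, dipping toward W (azimuth ≈ 270°).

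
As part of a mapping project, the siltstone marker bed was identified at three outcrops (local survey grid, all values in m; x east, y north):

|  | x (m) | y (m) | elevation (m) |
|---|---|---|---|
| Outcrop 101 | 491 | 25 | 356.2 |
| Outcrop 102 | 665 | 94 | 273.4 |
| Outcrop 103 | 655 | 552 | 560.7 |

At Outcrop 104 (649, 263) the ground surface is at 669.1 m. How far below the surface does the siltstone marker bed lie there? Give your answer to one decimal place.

280.8 m

Let the plane be z = a·x + b·y + c.
Outcrop 102−Outcrop 101: 174a + 69b = −82.8;  Outcrop 103−Outcrop 101: 164a + 527b = 204.5.
Solving gives a = −0.71840, b = 0.61161.
Then c = 356.2 − a·491 − b·25 = 693.64.
At (649, 263): z_contact = −466.24 + 160.85 + 693.64 = 388.26 m.
Depth below ground = 669.1 − 388.26 = 280.8 m.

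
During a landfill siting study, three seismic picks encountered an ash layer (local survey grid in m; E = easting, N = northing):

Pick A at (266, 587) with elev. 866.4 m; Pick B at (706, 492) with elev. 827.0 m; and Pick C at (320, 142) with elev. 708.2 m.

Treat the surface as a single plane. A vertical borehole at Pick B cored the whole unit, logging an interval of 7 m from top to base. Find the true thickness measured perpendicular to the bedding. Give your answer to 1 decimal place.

Two edge vectors: Pick A→Pick B = (440, -95, -39.4), Pick A→Pick C = (54, -445, -158.2).
Normal n = (Pick A→Pick B) × (Pick A→Pick C) = (-2504, 67480.4, -190670).
So ∂z/∂E = −n_x/n_z = −0.01313 and ∂z/∂N = −n_y/n_z = 0.35391.
|∇z| = √(a²+b²) = 0.35416, so dip δ = arctan(0.35416) = 19.50°.
True thickness = vertical thickness × cos δ = 7 × cos 19.50° = 6.6 m.

6.6 m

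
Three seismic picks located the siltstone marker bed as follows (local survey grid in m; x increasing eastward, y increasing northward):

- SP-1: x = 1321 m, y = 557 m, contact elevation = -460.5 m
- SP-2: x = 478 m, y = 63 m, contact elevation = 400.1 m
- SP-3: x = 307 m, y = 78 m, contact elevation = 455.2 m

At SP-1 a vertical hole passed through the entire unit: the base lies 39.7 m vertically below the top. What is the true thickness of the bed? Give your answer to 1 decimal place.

Let the plane be z = a·x + b·y + c.
SP-2−SP-1: −843a − 494b = 860.6;  SP-3−SP-1: −1014a − 479b = 915.7.
Solving gives a = −0.41319, b = −1.03701.
|∇z| = √(a²+b²) = 1.11629, so dip δ = arctan(1.11629) = 48.15°.
True thickness = vertical thickness × cos δ = 39.7 × cos 48.15° = 26.5 m.

26.5 m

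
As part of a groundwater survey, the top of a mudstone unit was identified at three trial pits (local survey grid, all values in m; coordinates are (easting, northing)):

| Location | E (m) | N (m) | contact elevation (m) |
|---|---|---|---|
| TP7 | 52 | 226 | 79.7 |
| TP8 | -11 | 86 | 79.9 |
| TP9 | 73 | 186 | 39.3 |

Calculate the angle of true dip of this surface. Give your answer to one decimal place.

48.7°

Let the plane be z = a·E + b·N + c.
TP8−TP7: −63a − 140b = 0.2;  TP9−TP7: 21a − 40b = −40.4.
Solving gives a = −1.03736, b = 0.46538.
Gradient magnitude |∇z| = √(a² + b²) = √(1.07612 + 0.21658) = 1.13697.
True dip = arctan(1.13697) = 48.7°, dipping toward ESE (azimuth ≈ 114°).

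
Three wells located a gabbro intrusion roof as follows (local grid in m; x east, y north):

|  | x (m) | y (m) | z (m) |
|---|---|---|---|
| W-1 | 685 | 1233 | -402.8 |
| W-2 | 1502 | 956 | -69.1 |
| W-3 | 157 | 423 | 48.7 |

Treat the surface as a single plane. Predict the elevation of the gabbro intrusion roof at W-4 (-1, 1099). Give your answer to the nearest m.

Two edge vectors: W-1→W-2 = (817, -277, 333.7), W-1→W-3 = (-528, -810, 451.5).
Normal n = (W-1→W-2) × (W-1→W-3) = (145231.5, -545069.1, -808026).
So ∂z/∂x = −n_x/n_z = 0.17974 and ∂z/∂y = −n_y/n_z = −0.67457.
Intercept c from W-1: -402.8 − 123.12 + 831.74 = 305.82.
At (-1, 1099): z = −0.2 − 741.4 + 305.82 = -435.7 m.

-436 m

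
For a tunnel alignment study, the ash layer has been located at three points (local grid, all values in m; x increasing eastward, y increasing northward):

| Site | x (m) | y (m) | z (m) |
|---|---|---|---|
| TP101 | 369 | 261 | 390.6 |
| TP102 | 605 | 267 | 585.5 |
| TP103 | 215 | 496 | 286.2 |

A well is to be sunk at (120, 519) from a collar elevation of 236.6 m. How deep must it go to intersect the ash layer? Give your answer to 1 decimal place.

26.4 m

Two edge vectors: TP101→TP102 = (236, 6, 194.9), TP101→TP103 = (-154, 235, -104.4).
Normal n = (TP101→TP102) × (TP101→TP103) = (-46427.9, -5376.2, 56384).
So ∂z/∂x = −n_x/n_z = 0.82342 and ∂z/∂y = −n_y/n_z = 0.09535.
Intercept c from TP101: 390.6 − 303.84 − 24.89 = 61.87.
At (120, 519): z_contact = 98.81 + 49.49 + 61.87 = 210.17 m.
Depth below ground = 236.6 − 210.17 = 26.4 m.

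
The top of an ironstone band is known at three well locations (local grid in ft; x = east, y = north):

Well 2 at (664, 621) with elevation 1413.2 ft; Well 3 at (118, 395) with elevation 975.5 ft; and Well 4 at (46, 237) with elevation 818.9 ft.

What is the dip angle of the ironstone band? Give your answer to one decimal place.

42.3°

Two edge vectors: Well 2→Well 3 = (-546, -226, -437.7), Well 2→Well 4 = (-618, -384, -594.3).
Normal n = (Well 2→Well 3) × (Well 2→Well 4) = (-33765, -53989.2, 69996).
So ∂z/∂x = −n_x/n_z = 0.48238 and ∂z/∂y = −n_y/n_z = 0.77132.
Gradient magnitude |∇z| = √(a² + b²) = √(0.23270 + 0.59493) = 0.90974.
True dip = arctan(0.90974) = 42.3°, dipping toward SSW (azimuth ≈ 212°).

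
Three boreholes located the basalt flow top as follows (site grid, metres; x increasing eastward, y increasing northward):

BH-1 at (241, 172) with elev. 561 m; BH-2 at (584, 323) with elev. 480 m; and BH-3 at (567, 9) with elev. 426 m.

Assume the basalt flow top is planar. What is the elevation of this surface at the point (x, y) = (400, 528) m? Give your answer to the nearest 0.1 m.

577.6 m

Let the plane be z = a·x + b·y + c.
BH-2−BH-1: 343a + 151b = −81;  BH-3−BH-1: 326a − 163b = −135.
Solving gives a = −0.31947, b = 0.18927.
Then c = 561 − a·241 − b·172 = 605.44.
At (400, 528): z = −127.8 + 99.9 + 605.44 = 577.6 m.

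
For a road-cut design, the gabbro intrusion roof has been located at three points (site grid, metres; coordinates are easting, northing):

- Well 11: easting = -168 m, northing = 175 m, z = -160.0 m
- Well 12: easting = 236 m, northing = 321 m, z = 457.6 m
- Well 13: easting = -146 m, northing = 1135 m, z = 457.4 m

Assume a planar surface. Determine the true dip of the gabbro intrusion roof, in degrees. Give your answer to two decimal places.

55.29°

Two edge vectors: Well 11→Well 12 = (404, 146, 617.6), Well 11→Well 13 = (22, 960, 617.4).
Normal n = (Well 11→Well 12) × (Well 11→Well 13) = (-502755.6, -235842.4, 384628).
So ∂z/∂easting = −n_x/n_z = 1.30712 and ∂z/∂northing = −n_y/n_z = 0.61317.
Gradient magnitude |∇z| = √(a² + b²) = √(1.70857 + 0.37598) = 1.44380.
True dip = arctan(1.44380) = 55.29°, dipping toward WSW (azimuth ≈ 245°).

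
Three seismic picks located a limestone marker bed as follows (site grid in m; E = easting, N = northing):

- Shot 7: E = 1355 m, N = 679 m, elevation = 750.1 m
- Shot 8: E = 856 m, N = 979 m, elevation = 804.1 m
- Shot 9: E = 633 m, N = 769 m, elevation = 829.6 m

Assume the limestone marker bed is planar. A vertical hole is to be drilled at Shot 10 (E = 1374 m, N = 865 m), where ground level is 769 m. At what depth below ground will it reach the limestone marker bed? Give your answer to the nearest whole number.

22 m

Let the plane be z = a·E + b·N + c.
Shot 8−Shot 7: −499a + 300b = 54;  Shot 9−Shot 7: −722a + 90b = 79.5.
Solving gives a = −0.11061, b = −0.00398.
Then c = 750.1 − a·1355 − b·679 = 902.67.
At (1374, 865): z_contact = −152.0 − 3.4 + 902.67 = 747.3 m.
Depth below ground = 769 − 747.3 = 22 m.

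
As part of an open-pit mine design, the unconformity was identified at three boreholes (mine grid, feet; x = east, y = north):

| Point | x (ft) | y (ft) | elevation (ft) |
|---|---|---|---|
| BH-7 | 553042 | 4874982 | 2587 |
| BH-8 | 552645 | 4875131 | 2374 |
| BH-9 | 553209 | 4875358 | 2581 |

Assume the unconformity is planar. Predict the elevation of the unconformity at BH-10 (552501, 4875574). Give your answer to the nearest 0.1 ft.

Two edge vectors: BH-7→BH-8 = (-397, 149, -213), BH-7→BH-9 = (167, 376, -6).
Normal n = (BH-7→BH-8) × (BH-7→BH-9) = (79194, -37953, -174155).
So ∂z/∂x = −n_x/n_z = 0.454732853 and ∂z/∂y = −n_y/n_z = −0.217926560.
Intercept c from BH-7: 2587 − 251486.37 + 1062388.06 = 813488.69.
At (552501, 4875574): z = 251240.4 − 1062517.1 + 813488.69 = 2212.0 ft.

2212.0 ft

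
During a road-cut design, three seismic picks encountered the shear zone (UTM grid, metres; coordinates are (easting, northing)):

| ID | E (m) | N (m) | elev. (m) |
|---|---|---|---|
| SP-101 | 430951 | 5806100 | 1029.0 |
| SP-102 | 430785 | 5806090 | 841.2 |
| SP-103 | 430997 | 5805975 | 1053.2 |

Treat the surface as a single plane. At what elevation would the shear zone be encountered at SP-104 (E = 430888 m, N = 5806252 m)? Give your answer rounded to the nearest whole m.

Two edge vectors: SP-101→SP-102 = (-166, -10, -187.8), SP-101→SP-103 = (46, -125, 24.2).
Normal n = (SP-101→SP-102) × (SP-101→SP-103) = (-23717, -4621.6, 21210).
So ∂z/∂E = −n_x/n_z = 1.11819896 and ∂z/∂N = −n_y/n_z = 0.21789722.
Intercept c from SP-101: 1029 − 481888.96 − 1265133.04 = −1745993.00.
At (430888, 5806252): z = 481818.5 + 1265166.2 − 1745993.00 = 991.7 m.

992 m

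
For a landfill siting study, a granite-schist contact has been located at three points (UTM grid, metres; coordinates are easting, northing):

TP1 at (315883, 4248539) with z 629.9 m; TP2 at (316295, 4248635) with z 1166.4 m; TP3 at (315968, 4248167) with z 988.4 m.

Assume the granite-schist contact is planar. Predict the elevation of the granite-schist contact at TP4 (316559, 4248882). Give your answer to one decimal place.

Two edge vectors: TP1→TP2 = (412, 96, 536.5), TP1→TP3 = (85, -372, 358.5).
Normal n = (TP1→TP2) × (TP1→TP3) = (233994, -102099.5, -161424).
So ∂z/∂easting = −n_x/n_z = 1.449561404 and ∂z/∂northing = −n_y/n_z = −0.632492690.
Intercept c from TP1: 629.9 − 457891.80 + 2687169.86 = 2229907.96.
At (316559, 4248882): z = 458871.7 − 2687386.8 + 2229907.96 = 1392.9 m.

1392.9 m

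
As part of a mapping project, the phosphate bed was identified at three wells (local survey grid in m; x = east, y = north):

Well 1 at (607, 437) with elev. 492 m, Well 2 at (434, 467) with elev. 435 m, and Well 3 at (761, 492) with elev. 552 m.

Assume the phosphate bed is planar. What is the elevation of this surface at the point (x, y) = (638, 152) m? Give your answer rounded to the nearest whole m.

471 m

Two edge vectors: Well 1→Well 2 = (-173, 30, -57), Well 1→Well 3 = (154, 55, 60).
Normal n = (Well 1→Well 2) × (Well 1→Well 3) = (4935, 1602, -14135).
So ∂z/∂x = −n_x/n_z = 0.34913 and ∂z/∂y = −n_y/n_z = 0.11334.
Intercept c from Well 1: 492 − 211.92 − 49.53 = 230.55.
At (638, 152): z = 222.7 + 17.2 + 230.55 = 470.5 m.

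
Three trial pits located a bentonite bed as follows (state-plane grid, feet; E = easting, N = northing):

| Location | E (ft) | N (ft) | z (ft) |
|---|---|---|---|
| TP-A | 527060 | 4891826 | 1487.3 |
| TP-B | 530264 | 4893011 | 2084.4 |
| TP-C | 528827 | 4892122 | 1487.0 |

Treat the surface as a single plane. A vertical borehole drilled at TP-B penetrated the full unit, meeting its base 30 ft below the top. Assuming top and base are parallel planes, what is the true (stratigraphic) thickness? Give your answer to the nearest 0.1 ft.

21.9 ft

Let the plane be z = a·E + b·N + c.
TP-B−TP-A: 3204a + 1185b = 597.1;  TP-C−TP-A: 1767a + 296b = −0.3.
Solving gives a = −0.15460, b = 0.92189.
|∇z| = √(a²+b²) = 0.93476, so dip δ = arctan(0.93476) = 43.07°.
True thickness = vertical thickness × cos δ = 30 × cos 43.07° = 21.9 ft.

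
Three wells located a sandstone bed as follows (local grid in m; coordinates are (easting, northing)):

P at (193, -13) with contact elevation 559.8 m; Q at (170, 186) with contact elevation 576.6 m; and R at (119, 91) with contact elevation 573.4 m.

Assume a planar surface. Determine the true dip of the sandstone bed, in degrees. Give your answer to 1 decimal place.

6.2°

Let the plane be z = a·E + b·N + c.
Q−P: −23a + 199b = 16.8;  R−P: −74a + 104b = 13.6.
Solving gives a = −0.07777, b = 0.07543.
Gradient magnitude |∇z| = √(a² + b²) = √(0.00605 + 0.00569) = 0.10834.
True dip = arctan(0.10834) = 6.2°, dipping toward SE (azimuth ≈ 134°).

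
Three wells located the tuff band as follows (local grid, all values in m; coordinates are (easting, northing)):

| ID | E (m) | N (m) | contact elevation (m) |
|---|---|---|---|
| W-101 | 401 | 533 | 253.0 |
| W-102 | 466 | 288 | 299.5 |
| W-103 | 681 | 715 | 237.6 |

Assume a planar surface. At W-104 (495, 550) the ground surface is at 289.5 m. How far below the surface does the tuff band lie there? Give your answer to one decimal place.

Let the plane be z = a·E + b·N + c.
W-102−W-101: 65a − 245b = 46.5;  W-103−W-101: 280a + 182b = −15.4.
Solving gives a = 0.05831, b = −0.17433.
Then c = 253 − a·401 − b·533 = 322.53.
At (495, 550): z_contact = 28.86 − 95.88 + 322.53 = 255.52 m.
Depth below ground = 289.5 − 255.52 = 34.0 m.

34.0 m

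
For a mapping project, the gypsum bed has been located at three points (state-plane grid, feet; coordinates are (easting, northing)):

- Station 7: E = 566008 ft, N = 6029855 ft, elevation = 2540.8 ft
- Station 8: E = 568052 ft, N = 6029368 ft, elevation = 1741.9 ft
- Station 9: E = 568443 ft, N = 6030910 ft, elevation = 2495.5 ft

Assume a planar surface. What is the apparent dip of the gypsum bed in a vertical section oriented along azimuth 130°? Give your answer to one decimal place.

Two edge vectors: Station 7→Station 8 = (2044, -487, -798.9), Station 7→Station 9 = (2435, 1055, -45.3).
Normal n = (Station 7→Station 8) × (Station 7→Station 9) = (864900.6, -1852728.3, 3342265).
So ∂z/∂E = −n_x/n_z = −0.25878 and ∂z/∂N = −n_y/n_z = 0.55433.
Unit vector along 130° is (sin 130°, cos 130°) = (0.7660, -0.6428).
Slope in that direction = a·(0.7660) + b·(-0.6428) = −0.55455.
Apparent dip = arctan|0.55455| = 29.0° (true dip is 31.5°, so apparent ≤ true as expected).

29.0°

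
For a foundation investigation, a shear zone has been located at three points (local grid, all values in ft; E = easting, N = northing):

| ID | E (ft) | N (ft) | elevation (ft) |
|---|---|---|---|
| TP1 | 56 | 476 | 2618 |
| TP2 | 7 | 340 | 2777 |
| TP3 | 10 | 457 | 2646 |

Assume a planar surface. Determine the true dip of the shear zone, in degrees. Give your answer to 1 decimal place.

48.4°

Two edge vectors: TP1→TP2 = (-49, -136, 159), TP1→TP3 = (-46, -19, 28).
Normal n = (TP1→TP2) × (TP1→TP3) = (-787, -5942, -5325).
So ∂z/∂E = −n_x/n_z = −0.14779 and ∂z/∂N = −n_y/n_z = −1.11587.
Gradient magnitude |∇z| = √(a² + b²) = √(0.02184 + 1.24516) = 1.12561.
True dip = arctan(1.12561) = 48.4°, dipping toward N (azimuth ≈ 008°).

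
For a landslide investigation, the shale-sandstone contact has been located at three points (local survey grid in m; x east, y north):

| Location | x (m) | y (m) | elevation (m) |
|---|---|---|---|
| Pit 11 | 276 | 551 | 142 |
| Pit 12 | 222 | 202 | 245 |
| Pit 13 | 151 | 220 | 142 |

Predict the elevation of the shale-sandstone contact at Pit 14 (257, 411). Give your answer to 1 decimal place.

Let the plane be z = a·x + b·y + c.
Pit 12−Pit 11: −54a − 349b = 103;  Pit 13−Pit 11: −125a − 331b = 0.
Solving gives a = 1.32395, b = −0.49998.
Then c = 142 − a·276 − b·551 = 52.08.
At (257, 411): z = 340.3 − 205.5 + 52.08 = 186.8 m.

186.8 m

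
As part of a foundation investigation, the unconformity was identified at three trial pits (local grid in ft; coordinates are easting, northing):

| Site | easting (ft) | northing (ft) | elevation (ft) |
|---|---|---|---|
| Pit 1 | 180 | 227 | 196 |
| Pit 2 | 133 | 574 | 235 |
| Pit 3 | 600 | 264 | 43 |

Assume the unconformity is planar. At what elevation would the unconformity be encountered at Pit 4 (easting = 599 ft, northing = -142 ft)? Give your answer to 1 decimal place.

18.1 ft

Let the plane be z = a·easting + b·northing + c.
Pit 2−Pit 1: −47a + 347b = 39;  Pit 3−Pit 1: 420a + 37b = −153.
Solving gives a = −0.36977, b = 0.06231.
Then c = 196 − a·180 − b·227 = 248.42.
At (599, -142): z = −221.5 − 8.8 + 248.42 = 18.1 ft.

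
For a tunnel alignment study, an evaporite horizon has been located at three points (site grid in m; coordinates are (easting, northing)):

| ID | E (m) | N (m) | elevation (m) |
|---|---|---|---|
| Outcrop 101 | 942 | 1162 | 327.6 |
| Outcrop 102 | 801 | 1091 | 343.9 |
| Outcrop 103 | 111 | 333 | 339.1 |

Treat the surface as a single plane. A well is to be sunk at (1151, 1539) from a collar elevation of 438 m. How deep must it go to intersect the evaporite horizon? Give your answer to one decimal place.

Let the plane be z = a·E + b·N + c.
Outcrop 102−Outcrop 101: −141a − 71b = 16.3;  Outcrop 103−Outcrop 101: −831a − 829b = 11.5.
Solving gives a = −0.219324, b = 0.205981.
Then c = 327.6 − a·942 − b·1162 = 294.85.
At (1151, 1539): z_contact = −252.44 + 317.00 + 294.85 = 359.42 m.
Depth below ground = 438 − 359.42 = 78.6 m.

78.6 m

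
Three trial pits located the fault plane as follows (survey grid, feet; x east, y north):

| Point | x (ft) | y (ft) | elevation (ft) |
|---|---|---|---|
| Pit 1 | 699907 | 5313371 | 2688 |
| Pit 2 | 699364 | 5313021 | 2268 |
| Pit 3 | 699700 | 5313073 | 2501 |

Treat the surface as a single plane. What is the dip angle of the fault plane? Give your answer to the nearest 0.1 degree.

34.5°

Two edge vectors: Pit 1→Pit 2 = (-543, -350, -420), Pit 1→Pit 3 = (-207, -298, -187).
Normal n = (Pit 1→Pit 2) × (Pit 1→Pit 3) = (-59710, -14601, 89364).
So ∂z/∂x = −n_x/n_z = 0.66817 and ∂z/∂y = −n_y/n_z = 0.16339.
Gradient magnitude |∇z| = √(a² + b²) = √(0.44645 + 0.02670) = 0.68785.
True dip = arctan(0.68785) = 34.5°, dipping toward WSW (azimuth ≈ 256°).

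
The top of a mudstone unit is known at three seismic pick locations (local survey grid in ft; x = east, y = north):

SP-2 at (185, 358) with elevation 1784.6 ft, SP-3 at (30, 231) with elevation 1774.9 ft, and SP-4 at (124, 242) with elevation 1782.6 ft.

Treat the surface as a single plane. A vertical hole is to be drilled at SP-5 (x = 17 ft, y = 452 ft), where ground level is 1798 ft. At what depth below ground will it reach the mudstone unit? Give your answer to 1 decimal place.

Let the plane be z = a·x + b·y + c.
SP-3−SP-2: −155a − 127b = −9.7;  SP-4−SP-2: −61a − 116b = −2.
Solving gives a = 0.08514, b = −0.02753.
Then c = 1784.6 − a·185 − b·358 = 1778.71.
At (17, 452): z_contact = 1.45 − 12.44 + 1778.71 = 1767.71 ft.
Depth below ground = 1798 − 1767.71 = 30.3 ft.

30.3 ft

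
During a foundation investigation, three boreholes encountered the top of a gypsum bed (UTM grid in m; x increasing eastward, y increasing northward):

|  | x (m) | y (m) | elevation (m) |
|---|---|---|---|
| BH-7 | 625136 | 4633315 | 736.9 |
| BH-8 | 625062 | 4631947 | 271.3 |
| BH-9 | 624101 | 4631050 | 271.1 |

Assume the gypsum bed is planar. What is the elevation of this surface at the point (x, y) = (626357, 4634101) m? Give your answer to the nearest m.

610 m

Let the plane be z = a·x + b·y + c.
BH-8−BH-7: −74a − 1368b = −465.6;  BH-9−BH-7: −1035a − 2265b = −465.8.
Solving gives a = −0.33435843, b = 0.35843752.
Then c = 736.9 − a·625136 − b·4633315 = −1450997.53.
At (626357, 4634101): z = −209427.7 + 1661035.7 − 1450997.53 = 610.4 m.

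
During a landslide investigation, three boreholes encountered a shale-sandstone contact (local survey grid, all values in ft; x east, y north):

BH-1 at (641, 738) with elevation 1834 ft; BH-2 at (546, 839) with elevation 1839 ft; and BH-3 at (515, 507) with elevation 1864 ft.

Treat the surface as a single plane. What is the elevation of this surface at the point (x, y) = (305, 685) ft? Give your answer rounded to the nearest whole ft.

Two edge vectors: BH-1→BH-2 = (-95, 101, 5), BH-1→BH-3 = (-126, -231, 30).
Normal n = (BH-1→BH-2) × (BH-1→BH-3) = (4185, 2220, 34671).
So ∂z/∂x = −n_x/n_z = −0.12071 and ∂z/∂y = −n_y/n_z = −0.06403.
Intercept c from BH-1: 1834 + 77.37 + 47.25 = 1958.63.
At (305, 685): z = −36.8 − 43.9 + 1958.63 = 1878.0 ft.

1878 ft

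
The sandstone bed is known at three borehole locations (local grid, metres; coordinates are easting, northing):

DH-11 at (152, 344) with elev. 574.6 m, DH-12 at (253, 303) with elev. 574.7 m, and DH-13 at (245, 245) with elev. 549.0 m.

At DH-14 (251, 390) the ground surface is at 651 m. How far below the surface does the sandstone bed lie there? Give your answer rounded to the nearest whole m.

Two edge vectors: DH-11→DH-12 = (101, -41, 0.1), DH-11→DH-13 = (93, -99, -25.6).
Normal n = (DH-11→DH-12) × (DH-11→DH-13) = (1059.5, 2594.9, -6186).
So ∂z/∂easting = −n_x/n_z = 0.17127 and ∂z/∂northing = −n_y/n_z = 0.41948.
Intercept c from DH-11: 574.6 − 26.03 − 144.30 = 404.27.
At (251, 390): z_contact = 43.0 + 163.6 + 404.27 = 610.9 m.
Depth below ground = 651 − 610.9 = 40 m.

40 m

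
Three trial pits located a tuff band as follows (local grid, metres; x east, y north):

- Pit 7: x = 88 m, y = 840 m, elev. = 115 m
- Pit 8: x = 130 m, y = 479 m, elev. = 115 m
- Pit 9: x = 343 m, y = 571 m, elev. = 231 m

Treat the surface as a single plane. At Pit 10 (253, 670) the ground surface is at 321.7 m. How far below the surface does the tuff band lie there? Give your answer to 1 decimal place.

Let the plane be z = a·x + b·y + c.
Pit 8−Pit 7: 42a − 361b = 0;  Pit 9−Pit 7: 255a − 269b = 116.
Solving gives a = 0.51854, b = 0.06033.
Then c = 115 − a·88 − b·840 = 18.69.
At (253, 670): z_contact = 131.19 + 40.42 + 18.69 = 190.30 m.
Depth below ground = 321.7 − 190.30 = 131.4 m.

131.4 m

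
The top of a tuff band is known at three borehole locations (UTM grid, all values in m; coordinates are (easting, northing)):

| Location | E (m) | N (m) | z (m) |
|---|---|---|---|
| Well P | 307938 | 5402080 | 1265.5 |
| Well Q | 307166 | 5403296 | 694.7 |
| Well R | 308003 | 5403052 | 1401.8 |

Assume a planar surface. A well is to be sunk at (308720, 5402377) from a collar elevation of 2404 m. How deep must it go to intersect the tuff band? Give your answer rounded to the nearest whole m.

435 m

Two edge vectors: Well P→Well Q = (-772, 1216, -570.8), Well P→Well R = (65, 972, 136.3).
Normal n = (Well P→Well Q) × (Well P→Well R) = (720558.4, 68121.6, -829424).
So ∂z/∂E = −n_x/n_z = 0.86874554 and ∂z/∂N = −n_y/n_z = 0.08213121.
Intercept c from Well P: 1265.5 − 267519.76 − 443679.39 = −709933.65.
At (308720, 5402377): z_contact = 268199.1 + 443703.8 − 709933.65 = 1969.3 m.
Depth below ground = 2404 − 1969.3 = 435 m.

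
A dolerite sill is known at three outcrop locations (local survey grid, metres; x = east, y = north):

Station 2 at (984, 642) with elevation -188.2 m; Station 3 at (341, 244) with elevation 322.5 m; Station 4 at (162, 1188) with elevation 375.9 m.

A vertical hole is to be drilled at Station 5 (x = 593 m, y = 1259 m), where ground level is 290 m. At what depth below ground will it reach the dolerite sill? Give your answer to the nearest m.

240 m

Two edge vectors: Station 2→Station 3 = (-643, -398, 510.7), Station 2→Station 4 = (-822, 546, 564.1).
Normal n = (Station 2→Station 3) × (Station 2→Station 4) = (-503354, -57079.1, -678234).
So ∂z/∂x = −n_x/n_z = −0.74215 and ∂z/∂y = −n_y/n_z = −0.08416.
Intercept c from Station 2: -188.2 + 730.28 + 54.03 = 596.11.
At (593, 1259): z_contact = −440.1 − 106.0 + 596.11 = 50.1 m.
Depth below ground = 290 − 50.1 = 240 m.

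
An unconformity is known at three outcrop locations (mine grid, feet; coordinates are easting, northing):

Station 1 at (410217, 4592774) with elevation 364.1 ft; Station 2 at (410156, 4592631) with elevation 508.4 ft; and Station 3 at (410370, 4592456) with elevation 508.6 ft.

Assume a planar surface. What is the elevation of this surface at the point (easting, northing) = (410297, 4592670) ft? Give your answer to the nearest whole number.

393 ft

Two edge vectors: Station 1→Station 2 = (-61, -143, 144.3), Station 1→Station 3 = (153, -318, 144.5).
Normal n = (Station 1→Station 2) × (Station 1→Station 3) = (25223.9, 30892.4, 41277).
So ∂z/∂easting = −n_x/n_z = −0.61108850 and ∂z/∂northing = −n_y/n_z = −0.74841679.
Intercept c from Station 1: 364.1 + 250678.89 + 3437309.19 = 3688352.18.
At (410297, 4592670): z = −250727.8 − 3437231.4 + 3688352.18 = 393.0 ft.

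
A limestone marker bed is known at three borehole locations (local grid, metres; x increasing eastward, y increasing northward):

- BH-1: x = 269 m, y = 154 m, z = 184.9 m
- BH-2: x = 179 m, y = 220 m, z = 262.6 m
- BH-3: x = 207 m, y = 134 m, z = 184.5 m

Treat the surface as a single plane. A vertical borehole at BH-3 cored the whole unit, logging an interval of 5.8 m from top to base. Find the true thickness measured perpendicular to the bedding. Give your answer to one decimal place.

Let the plane be z = a·x + b·y + c.
BH-2−BH-1: −90a + 66b = 77.7;  BH-3−BH-1: −62a − 20b = −0.4.
Solving gives a = −0.25927, b = 0.82373.
|∇z| = √(a²+b²) = 0.86357, so dip δ = arctan(0.86357) = 40.81°.
True thickness = vertical thickness × cos δ = 5.8 × cos 40.81° = 4.4 m.

4.4 m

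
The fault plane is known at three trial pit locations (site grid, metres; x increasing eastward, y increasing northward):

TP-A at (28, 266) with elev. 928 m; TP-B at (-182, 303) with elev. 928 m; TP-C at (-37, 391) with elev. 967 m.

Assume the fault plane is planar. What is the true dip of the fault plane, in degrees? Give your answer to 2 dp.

19.23°

Let the plane be z = a·x + b·y + c.
TP-B−TP-A: −210a + 37b = 0;  TP-C−TP-A: −65a + 125b = 39.
Solving gives a = 0.06052, b = 0.34347.
Gradient magnitude |∇z| = √(a² + b²) = √(0.00366 + 0.11797) = 0.34876.
True dip = arctan(0.34876) = 19.23°, dipping toward S (azimuth ≈ 190°).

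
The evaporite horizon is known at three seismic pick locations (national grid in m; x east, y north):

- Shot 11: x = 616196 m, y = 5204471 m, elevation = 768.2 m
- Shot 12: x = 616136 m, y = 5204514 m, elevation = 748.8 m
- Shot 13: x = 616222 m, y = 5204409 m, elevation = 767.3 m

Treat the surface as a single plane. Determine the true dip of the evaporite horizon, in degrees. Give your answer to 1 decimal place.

Let the plane be z = a·x + b·y + c.
Shot 12−Shot 11: −60a + 43b = −19.4;  Shot 13−Shot 11: 26a − 62b = −0.9.
Solving gives a = 0.47713, b = 0.21460.
Gradient magnitude |∇z| = √(a² + b²) = √(0.22766 + 0.04605) = 0.52317.
True dip = arctan(0.52317) = 27.6°, dipping toward WSW (azimuth ≈ 246°).

27.6°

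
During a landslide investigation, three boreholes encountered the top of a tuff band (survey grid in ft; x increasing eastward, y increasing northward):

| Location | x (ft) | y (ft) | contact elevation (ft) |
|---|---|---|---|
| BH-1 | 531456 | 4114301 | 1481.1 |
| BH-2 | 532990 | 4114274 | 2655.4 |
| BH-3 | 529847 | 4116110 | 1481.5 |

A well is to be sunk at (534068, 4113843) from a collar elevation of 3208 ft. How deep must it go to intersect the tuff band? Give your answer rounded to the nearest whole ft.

Let the plane be z = a·x + b·y + c.
BH-2−BH-1: 1534a − 27b = 1174.3;  BH-3−BH-1: −1609a + 1809b = 0.4.
Solving gives a = 0.77769376, b = 0.69193436.
Then c = 1481.1 − a·531456 − b·4114301 = −3258655.15.
At (534068, 4113843): z_contact = 415341.4 + 2846509.3 − 3258655.15 = 3195.5 ft.
Depth below ground = 3208 − 3195.5 = 12 ft.

12 ft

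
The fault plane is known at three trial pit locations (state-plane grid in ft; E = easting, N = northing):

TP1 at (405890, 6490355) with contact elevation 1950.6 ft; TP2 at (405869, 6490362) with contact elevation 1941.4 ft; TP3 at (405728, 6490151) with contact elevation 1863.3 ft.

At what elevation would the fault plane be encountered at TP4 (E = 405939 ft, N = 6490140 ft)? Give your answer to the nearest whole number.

Two edge vectors: TP1→TP2 = (-21, 7, -9.2), TP1→TP3 = (-162, -204, -87.3).
Normal n = (TP1→TP2) × (TP1→TP3) = (-2487.9, -342.9, 5418).
So ∂z/∂E = −n_x/n_z = 0.45919158 and ∂z/∂N = −n_y/n_z = 0.06328904.
Intercept c from TP1: 1950.6 − 186381.27 − 410768.31 = −595198.99.
At (405939, 6490140): z = 186403.8 + 410754.7 − 595198.99 = 1959.5 ft.

1959 ft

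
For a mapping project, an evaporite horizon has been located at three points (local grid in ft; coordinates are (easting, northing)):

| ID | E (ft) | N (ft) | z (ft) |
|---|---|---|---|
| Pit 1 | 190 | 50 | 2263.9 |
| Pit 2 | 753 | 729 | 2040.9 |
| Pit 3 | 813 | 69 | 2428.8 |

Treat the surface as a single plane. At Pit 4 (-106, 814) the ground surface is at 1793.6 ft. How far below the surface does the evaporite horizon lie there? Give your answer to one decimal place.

42.6 ft

Two edge vectors: Pit 1→Pit 2 = (563, 679, -223), Pit 1→Pit 3 = (623, 19, 164.9).
Normal n = (Pit 1→Pit 2) × (Pit 1→Pit 3) = (116204.1, -231767.7, -412320).
So ∂z/∂E = −n_x/n_z = 0.28183 and ∂z/∂N = −n_y/n_z = −0.56211.
Intercept c from Pit 1: 2263.9 − 53.55 + 28.11 = 2238.46.
At (-106, 814): z_contact = −29.87 − 457.55 + 2238.46 = 1751.03 ft.
Depth below ground = 1793.6 − 1751.03 = 42.6 ft.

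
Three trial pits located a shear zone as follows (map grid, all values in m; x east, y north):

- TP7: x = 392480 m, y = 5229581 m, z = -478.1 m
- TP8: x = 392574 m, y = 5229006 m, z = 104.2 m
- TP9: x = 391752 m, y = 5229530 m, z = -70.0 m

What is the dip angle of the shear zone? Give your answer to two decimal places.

Two edge vectors: TP7→TP8 = (94, -575, 582.3), TP7→TP9 = (-728, -51, 408.1).
Normal n = (TP7→TP8) × (TP7→TP9) = (-204960.2, -462275.8, -423394).
So ∂z/∂x = −n_x/n_z = −0.48409 and ∂z/∂y = −n_y/n_z = −1.09183.
Gradient magnitude |∇z| = √(a² + b²) = √(0.23434 + 1.19210) = 1.19434.
True dip = arctan(1.19434) = 50.06°, dipping toward NNE (azimuth ≈ 024°).

50.06°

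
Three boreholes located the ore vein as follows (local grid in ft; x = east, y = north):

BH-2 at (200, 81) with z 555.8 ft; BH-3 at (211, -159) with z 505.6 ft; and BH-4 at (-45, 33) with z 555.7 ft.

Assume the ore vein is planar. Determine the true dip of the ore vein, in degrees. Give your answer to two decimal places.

Two edge vectors: BH-2→BH-3 = (11, -240, -50.2), BH-2→BH-4 = (-245, -48, -0.1).
Normal n = (BH-2→BH-3) × (BH-2→BH-4) = (-2385.6, 12300.1, -59328).
So ∂z/∂x = −n_x/n_z = −0.04021 and ∂z/∂y = −n_y/n_z = 0.20732.
Gradient magnitude |∇z| = √(a² + b²) = √(0.00162 + 0.04298) = 0.21119.
True dip = arctan(0.21119) = 11.92°, dipping toward S (azimuth ≈ 169°).

11.92°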